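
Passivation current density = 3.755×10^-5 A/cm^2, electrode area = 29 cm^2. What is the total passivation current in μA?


I = i_pass * A, then convert A → μA (×10^6)
I = 3.755×10^-5 * 29 * 10^6 = 1088.95 μA

1088.95 μA


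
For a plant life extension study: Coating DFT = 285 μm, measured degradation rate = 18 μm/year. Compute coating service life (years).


Service life = thickness / degradation rate
Life = 285 / 18 = 15.8 years

15.8 years


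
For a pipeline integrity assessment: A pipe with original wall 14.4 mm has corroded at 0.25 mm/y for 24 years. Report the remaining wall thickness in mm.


Remaining wall = original − CR × time
t = 14.4 − 0.25*24 = 14.4 − 6.0 = 8.4 mm

8.4 mm


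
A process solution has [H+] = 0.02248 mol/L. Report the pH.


pH = −log10[H+]
pH = −log10(0.02248) = 1.65

1.65


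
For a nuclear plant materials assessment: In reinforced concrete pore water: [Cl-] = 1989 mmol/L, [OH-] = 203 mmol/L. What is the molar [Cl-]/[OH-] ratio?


Threshold parameter = [Cl-] / [OH-] (molar basis; both in mmol/L, so units cancel)
Ratio = 1989 / 203 = 9.8

9.8


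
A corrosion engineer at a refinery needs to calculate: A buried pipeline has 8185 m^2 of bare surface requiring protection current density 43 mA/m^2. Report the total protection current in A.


I = area * current density, then convert mA → A (÷1000)
I = 8185 * 43 / 1000 = 351.96 A

351.96 A


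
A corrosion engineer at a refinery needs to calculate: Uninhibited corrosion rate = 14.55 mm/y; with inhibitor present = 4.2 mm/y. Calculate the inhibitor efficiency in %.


Apply the inhibitor-efficiency definition: IE = (CR_blank − CR_inh)/CR_blank × 100
IE = (14.55 − 4.2) / 14.55 × 100
IE = 10.35 / 14.55 × 100 = 71.1 %

71.1 %


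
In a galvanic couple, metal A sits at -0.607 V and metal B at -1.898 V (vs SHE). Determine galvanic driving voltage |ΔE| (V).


Driving voltage is the absolute potential difference.
|ΔE| = |-0.607 − (-1.898)| = 1.291 V

1.291 V


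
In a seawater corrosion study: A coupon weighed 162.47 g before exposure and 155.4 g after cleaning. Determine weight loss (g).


Weight loss = initial − final
WL = 162.47 − 155.4 = 7.07 g

7.07 g


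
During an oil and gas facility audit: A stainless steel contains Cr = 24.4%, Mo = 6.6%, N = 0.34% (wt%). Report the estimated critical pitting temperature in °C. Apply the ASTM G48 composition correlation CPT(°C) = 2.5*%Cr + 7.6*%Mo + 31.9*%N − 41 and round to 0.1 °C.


Apply the ASTM G48 empirical CPT estimate: CPT(°C) = 2.5*%Cr + 7.6*%Mo + 31.9*%N − 41
2.5*24.4 = 61; 7.6*6.6 = 50.16; 31.9*0.34 = 10.846
CPT = 61 + 50.16 + 10.846 − 41 = 81.006 °C
Rounded to 0.1 °C: CPT ≈ 81.0 °C

81.0 °C


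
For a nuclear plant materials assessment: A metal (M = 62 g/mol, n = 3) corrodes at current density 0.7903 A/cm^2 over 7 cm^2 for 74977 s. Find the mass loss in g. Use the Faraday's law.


Apply Faraday's law: m = i*A*t*M / (n*F)
Total charge passed Q = i*A*t = 0.7903*7*74977 = 414780.2617 C
m = Q*M/(n*F) = 414780.2617*62/(3*96485) = 88.8441 g

88.8441 g


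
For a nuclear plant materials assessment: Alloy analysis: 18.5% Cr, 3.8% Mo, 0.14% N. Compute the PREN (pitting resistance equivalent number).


Apply the PREN formula: PREN = Cr + 3.3*Mo + 16*N
PREN = 18.5 + 3.3*3.8 + 16*0.14
PREN = 18.5 + 12.54 + 2.24 = 33.28

33.28


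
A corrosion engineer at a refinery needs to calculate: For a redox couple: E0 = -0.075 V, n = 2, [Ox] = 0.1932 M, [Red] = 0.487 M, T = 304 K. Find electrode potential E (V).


Apply the Nernst equation: E = E0 + (RT/nF)*ln([Ox]/[Red])
Step 1: RT/nF = 8.314*304/(2*96485) = 0.01309766 V
Step 2: [Ox]/[Red] = 0.1932/0.487 = 0.396715
Step 3: ln(0.396715) = -0.924537
Step 4: correction = 0.01309766 * -0.924537 = -0.0121 V
E = -0.075 + -0.0121 = -0.0871 V

-0.0871 V


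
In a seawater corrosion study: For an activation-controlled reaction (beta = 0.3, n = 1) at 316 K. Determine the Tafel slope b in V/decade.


Apply the Tafel slope relation: b = 2.303*R*T/(beta*n*F)
Numerator: 2.303 * 8.314 * 316 = 6050.5
Denominator: 0.3 * 1 * 96485 = 28945.5
b = 6050.5 / 28945.5 = 0.209 V/decade

0.209 V/decade


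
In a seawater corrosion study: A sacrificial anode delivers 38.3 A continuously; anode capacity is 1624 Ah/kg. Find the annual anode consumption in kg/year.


Annual consumption = current * hours per year / capacity
Rate = 38.3 * 8760 / 1624 = 206.6 kg/year

206.6 kg/year


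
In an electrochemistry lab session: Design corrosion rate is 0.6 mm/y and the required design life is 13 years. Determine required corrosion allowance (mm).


Corrosion allowance = CR × design life
CA = 0.6 * 13 = 7.8 mm

7.8 mm


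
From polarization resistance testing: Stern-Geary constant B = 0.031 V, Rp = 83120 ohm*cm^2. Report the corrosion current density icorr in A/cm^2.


Apply the Stern-Geary relation: icorr = B / Rp
icorr = 0.031 / 83120 = 3.73×10^-7 A/cm^2

3.73×10^-7 A/cm^2


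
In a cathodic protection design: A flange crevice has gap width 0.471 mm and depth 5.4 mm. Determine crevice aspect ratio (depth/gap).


Aspect ratio = depth / gap
Ratio = 5.4 / 0.471 = 11.5

11.5


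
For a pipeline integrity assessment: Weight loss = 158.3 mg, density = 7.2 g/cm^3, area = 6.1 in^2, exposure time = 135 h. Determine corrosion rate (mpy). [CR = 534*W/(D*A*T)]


Apply the mpy weight-loss relation: CR = 534 * W / (D * A * T)
Numerator: 534 * 158.3 = 84532.2
Denominator: 7.2 * 6.1 * 135 = 5929.2
CR = 84532.2 / 5929.2 = 14.2569 mpy

14.2569 mpy


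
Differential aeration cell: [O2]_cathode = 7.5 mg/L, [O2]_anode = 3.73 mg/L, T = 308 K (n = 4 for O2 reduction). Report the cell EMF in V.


Apply the Nernst concentration-cell relation: E = (RT/nF)*ln(C_cathode/C_anode)
RT/nF = 8.314*308/(4*96485) = 0.006635 V
ln(7.5/3.73) = 0.69849
E = 0.006635 * 0.69849 = 0.00463 V

0.00463 V


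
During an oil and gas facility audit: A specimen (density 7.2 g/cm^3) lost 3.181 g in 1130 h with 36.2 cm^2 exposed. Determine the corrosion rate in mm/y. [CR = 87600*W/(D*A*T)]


Apply the mm/y weight-loss relation: CR = 87600 * W / (D * A * T)
Numerator: 87600 * 3.181 = 278655.6
Denominator: 7.2 * 36.2 * 1130 = 294523.2
CR = 278655.6 / 294523.2 = 0.9461 mm/y

0.9461 mm/y


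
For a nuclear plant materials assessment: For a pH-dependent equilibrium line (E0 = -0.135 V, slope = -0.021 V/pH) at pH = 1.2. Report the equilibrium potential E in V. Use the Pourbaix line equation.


Apply the Pourbaix line equation: E = E0 + slope*pH
E = -0.135 + (-0.021)*1.2 = -0.135 + (-0.0252) = -0.1602 V
Rounded to 4 decimal places: E = -0.1602 V

-0.1602 V


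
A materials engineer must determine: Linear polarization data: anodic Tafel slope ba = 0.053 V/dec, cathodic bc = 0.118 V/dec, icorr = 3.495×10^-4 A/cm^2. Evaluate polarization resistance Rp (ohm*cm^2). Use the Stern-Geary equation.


Apply the Stern-Geary equation: Rp = ba*bc / (2.303*icorr*(ba+bc))
ba*bc = 0.053*0.118 = 0.006254
ba+bc = 0.171; 2.303*icorr*(ba+bc) = 2.303*3.495×10^-4*0.171 = 1.3763764×10^-4
Rp = 0.006254 / 1.3763764×10^-4 = 45.4 ohm*cm^2

45.4 ohm*cm^2


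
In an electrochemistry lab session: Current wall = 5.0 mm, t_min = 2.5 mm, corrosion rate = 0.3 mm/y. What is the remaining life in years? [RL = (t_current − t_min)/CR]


Apply the remaining-life relation: RL = (t_current − t_min) / CR
RL = (5.0 − 2.5) / 0.3 = 2.5 / 0.3 = 8.3 years

8.3 years


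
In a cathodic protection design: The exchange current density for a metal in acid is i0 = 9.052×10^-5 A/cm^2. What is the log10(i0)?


i0 = 9.052×10^-5 A/cm^2
log10(i0) = -4.043

-4.043


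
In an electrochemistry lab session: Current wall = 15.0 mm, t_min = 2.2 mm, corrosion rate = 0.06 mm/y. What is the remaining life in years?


Apply the remaining-life relation: RL = (t_current − t_min) / CR
RL = (15.0 − 2.2) / 0.06 = 12.8 / 0.06 = 213.3 years

213.3 years


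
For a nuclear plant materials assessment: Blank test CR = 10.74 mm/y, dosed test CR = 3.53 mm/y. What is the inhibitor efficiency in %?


Apply the inhibitor-efficiency definition: IE = (CR_blank − CR_inh)/CR_blank × 100
IE = (10.74 − 3.53) / 10.74 × 100
IE = 7.21 / 10.74 × 100 = 67.1 %

67.1 %


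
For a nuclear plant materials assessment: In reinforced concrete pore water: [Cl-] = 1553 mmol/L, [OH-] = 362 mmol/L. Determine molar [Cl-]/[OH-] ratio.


Threshold parameter = [Cl-] / [OH-] (molar basis; both in mmol/L, so units cancel)
Ratio = 1553 / 362 = 4.29

4.29


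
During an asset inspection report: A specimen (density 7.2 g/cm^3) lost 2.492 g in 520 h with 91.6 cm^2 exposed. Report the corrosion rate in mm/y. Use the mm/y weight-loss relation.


Apply the mm/y weight-loss relation: CR = 87600 * W / (D * A * T)
Numerator: 87600 * 2.492 = 218299.2
Denominator: 7.2 * 91.6 * 520 = 342950.4
CR = 218299.2 / 342950.4 = 0.6365 mm/y

0.6365 mm/y


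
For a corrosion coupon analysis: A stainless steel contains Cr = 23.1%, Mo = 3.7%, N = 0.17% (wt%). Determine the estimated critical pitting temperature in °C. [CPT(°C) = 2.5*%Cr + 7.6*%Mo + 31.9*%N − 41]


Apply the ASTM G48 empirical CPT estimate: CPT(°C) = 2.5*%Cr + 7.6*%Mo + 31.9*%N − 41
2.5*23.1 = 57.75; 7.6*3.7 = 28.12; 31.9*0.17 = 5.423
CPT = 57.75 + 28.12 + 5.423 − 41 = 50.293 °C
Rounded to 0.1 °C: CPT ≈ 50.3 °C

50.3 °C


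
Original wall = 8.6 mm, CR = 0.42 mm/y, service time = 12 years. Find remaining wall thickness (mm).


Remaining wall = original − CR × time
t = 8.6 − 0.42*12 = 8.6 − 5.04 = 3.56 mm

3.56 mm


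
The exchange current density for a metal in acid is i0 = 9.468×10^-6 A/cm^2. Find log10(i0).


i0 = 9.468×10^-6 A/cm^2
log10(i0) = -5.024

-5.024


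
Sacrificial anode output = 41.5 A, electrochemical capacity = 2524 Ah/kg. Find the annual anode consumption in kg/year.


Annual consumption = current * hours per year / capacity
Rate = 41.5 * 8760 / 2524 = 144.0 kg/year

144.0 kg/year


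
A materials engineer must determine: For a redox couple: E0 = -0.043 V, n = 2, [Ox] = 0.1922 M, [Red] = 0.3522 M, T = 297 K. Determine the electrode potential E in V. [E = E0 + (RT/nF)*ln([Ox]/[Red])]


Apply the Nernst equation: E = E0 + (RT/nF)*ln([Ox]/[Red])
Step 1: RT/nF = 8.314*297/(2*96485) = 0.01279607 V
Step 2: [Ox]/[Red] = 0.1922/0.3522 = 0.545713
Step 3: ln(0.545713) = -0.605662
Step 4: correction = 0.01279607 * -0.605662 = -0.008 V
E = -0.043 + -0.008 = -0.051 V

-0.051 V


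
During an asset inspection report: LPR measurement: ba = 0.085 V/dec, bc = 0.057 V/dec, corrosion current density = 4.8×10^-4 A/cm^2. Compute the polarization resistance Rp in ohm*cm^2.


Apply the Stern-Geary equation: Rp = ba*bc / (2.303*icorr*(ba+bc))
ba*bc = 0.085*0.057 = 0.004845
ba+bc = 0.142; 2.303*icorr*(ba+bc) = 2.303*4.8×10^-4*0.142 = 1.5697248×10^-4
Rp = 0.004845 / 1.5697248×10^-4 = 30.87 ohm*cm^2

30.87 ohm*cm^2


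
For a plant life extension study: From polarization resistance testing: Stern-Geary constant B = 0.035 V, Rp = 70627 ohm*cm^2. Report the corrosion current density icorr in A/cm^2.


Apply the Stern-Geary relation: icorr = B / Rp
icorr = 0.035 / 70627 = 4.956×10^-7 A/cm^2

4.956×10^-7 A/cm^2


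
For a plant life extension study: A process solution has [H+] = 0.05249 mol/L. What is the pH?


pH = −log10[H+]
pH = −log10(0.05249) = 1.28

1.28


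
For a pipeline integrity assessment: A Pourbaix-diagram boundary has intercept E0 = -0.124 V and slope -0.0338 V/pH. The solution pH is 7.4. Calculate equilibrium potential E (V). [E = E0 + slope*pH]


Apply the Pourbaix line equation: E = E0 + slope*pH
E = -0.124 + (-0.0338)*7.4 = -0.124 + (-0.25012) = -0.37412 V
Rounded to 4 decimal places: E = -0.3741 V

-0.3741 V


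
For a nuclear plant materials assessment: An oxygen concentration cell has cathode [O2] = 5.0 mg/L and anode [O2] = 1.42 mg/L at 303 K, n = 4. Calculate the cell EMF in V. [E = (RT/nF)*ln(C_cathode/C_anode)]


Apply the Nernst concentration-cell relation: E = (RT/nF)*ln(C_cathode/C_anode)
RT/nF = 8.314*303/(4*96485) = 0.00652729 V
ln(5.0/1.42) = 1.25878
E = 0.00652729 * 1.25878 = 0.00822 V

0.00822 V


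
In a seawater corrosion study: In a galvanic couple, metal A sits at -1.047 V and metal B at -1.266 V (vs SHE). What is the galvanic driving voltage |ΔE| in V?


Driving voltage is the absolute potential difference.
|ΔE| = |-1.047 − (-1.266)| = 0.219 V

0.219 V


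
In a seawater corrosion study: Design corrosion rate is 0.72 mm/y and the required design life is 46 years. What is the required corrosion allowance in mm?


Corrosion allowance = CR × design life
CA = 0.72 * 46 = 33.12 mm

33.12 mm


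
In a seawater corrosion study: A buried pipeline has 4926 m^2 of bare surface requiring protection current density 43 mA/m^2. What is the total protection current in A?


I = area * current density, then convert mA → A (÷1000)
I = 4926 * 43 / 1000 = 211.82 A

211.82 A


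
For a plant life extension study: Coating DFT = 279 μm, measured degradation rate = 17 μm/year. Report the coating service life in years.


Service life = thickness / degradation rate
Life = 279 / 17 = 16.4 years

16.4 years


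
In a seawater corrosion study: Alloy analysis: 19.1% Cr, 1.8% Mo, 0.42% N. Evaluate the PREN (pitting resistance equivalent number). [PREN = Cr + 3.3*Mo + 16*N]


Apply the PREN formula: PREN = Cr + 3.3*Mo + 16*N
PREN = 19.1 + 3.3*1.8 + 16*0.42
PREN = 19.1 + 5.94 + 6.72 = 31.76

31.76


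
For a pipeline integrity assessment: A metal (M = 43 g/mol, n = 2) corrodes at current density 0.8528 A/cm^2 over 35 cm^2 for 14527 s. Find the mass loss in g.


Apply Faraday's law: m = i*A*t*M / (n*F)
Total charge passed Q = i*A*t = 0.8528*35*14527 = 433601.896 C
m = Q*M/(n*F) = 433601.896*43/(2*96485) = 96.621 g

96.621 g


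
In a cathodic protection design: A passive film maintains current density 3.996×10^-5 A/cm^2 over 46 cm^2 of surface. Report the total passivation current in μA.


I = i_pass * A, then convert A → μA (×10^6)
I = 3.996×10^-5 * 46 * 10^6 = 1838.16 μA

1838.16 μA


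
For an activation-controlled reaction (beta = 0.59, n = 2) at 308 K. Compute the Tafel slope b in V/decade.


Apply the Tafel slope relation: b = 2.303*R*T/(beta*n*F)
Numerator: 2.303 * 8.314 * 308 = 5897.32
Denominator: 0.59 * 2 * 96485 = 113852.3
b = 5897.32 / 113852.3 = 0.052 V/decade

0.052 V/decade


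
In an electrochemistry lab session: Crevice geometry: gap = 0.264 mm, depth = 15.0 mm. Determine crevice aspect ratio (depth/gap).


Aspect ratio = depth / gap
Ratio = 15.0 / 0.264 = 56.8

56.8


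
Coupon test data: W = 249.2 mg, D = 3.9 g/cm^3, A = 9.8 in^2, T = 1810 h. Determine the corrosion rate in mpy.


Apply the mpy weight-loss relation: CR = 534 * W / (D * A * T)
Numerator: 534 * 249.2 = 133072.8
Denominator: 3.9 * 9.8 * 1810 = 69178.2
CR = 133072.8 / 69178.2 = 1.9236 mpy

1.9236 mpy


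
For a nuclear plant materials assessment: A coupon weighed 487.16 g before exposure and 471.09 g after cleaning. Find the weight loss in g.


Weight loss = initial − final
WL = 487.16 − 471.09 = 16.07 g

16.07 g


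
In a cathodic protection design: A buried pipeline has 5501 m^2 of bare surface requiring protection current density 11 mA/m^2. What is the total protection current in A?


I = area * current density, then convert mA → A (÷1000)
I = 5501 * 11 / 1000 = 60.51 A

60.51 A


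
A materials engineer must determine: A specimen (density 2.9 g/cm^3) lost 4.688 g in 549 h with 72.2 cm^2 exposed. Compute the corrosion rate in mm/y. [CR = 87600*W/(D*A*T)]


Apply the mm/y weight-loss relation: CR = 87600 * W / (D * A * T)
Numerator: 87600 * 4.688 = 410668.8
Denominator: 2.9 * 72.2 * 549 = 114949.62
CR = 410668.8 / 114949.62 = 3.572598 mm/y

3.572598 mm/y


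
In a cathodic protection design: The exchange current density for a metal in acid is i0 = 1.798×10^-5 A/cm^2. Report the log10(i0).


i0 = 1.798×10^-5 A/cm^2
log10(i0) = -4.745

-4.745


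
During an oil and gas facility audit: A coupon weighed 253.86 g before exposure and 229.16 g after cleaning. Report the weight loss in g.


Weight loss = initial − final
WL = 253.86 − 229.16 = 24.7 g

24.7 g


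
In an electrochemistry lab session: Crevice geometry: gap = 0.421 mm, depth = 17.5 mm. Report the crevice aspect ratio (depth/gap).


Aspect ratio = depth / gap
Ratio = 17.5 / 0.421 = 41.6

41.6


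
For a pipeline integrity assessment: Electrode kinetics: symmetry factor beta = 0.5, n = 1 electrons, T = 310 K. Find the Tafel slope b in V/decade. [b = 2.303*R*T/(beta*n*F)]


Apply the Tafel slope relation: b = 2.303*R*T/(beta*n*F)
Numerator: 2.303 * 8.314 * 310 = 5935.61
Denominator: 0.5 * 1 * 96485 = 48242.5
b = 5935.61 / 48242.5 = 0.123 V/decade

0.123 V/decade


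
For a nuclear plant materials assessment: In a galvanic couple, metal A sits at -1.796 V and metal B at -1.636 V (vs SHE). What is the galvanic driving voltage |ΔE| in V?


Driving voltage is the absolute potential difference.
|ΔE| = |-1.796 − (-1.636)| = 0.16 V

0.16 V


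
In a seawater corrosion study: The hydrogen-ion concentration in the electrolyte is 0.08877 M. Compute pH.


pH = −log10[H+]
pH = −log10(0.08877) = 1.05

1.05


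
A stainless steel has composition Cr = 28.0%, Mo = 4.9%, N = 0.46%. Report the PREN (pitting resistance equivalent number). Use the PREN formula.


Apply the PREN formula: PREN = Cr + 3.3*Mo + 16*N
PREN = 28.0 + 3.3*4.9 + 16*0.46
PREN = 28.0 + 16.17 + 7.36 = 51.53

51.53


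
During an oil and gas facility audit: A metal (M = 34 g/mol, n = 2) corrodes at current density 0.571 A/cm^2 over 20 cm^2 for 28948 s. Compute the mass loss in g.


Apply Faraday's law: m = i*A*t*M / (n*F)
Total charge passed Q = i*A*t = 0.571*20*28948 = 330586.16 C
m = Q*M/(n*F) = 330586.16*34/(2*96485) = 58.24703 g

58.24703 g


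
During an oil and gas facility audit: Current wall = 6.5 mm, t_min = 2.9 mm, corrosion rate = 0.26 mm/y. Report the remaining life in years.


Apply the remaining-life relation: RL = (t_current − t_min) / CR
RL = (6.5 − 2.9) / 0.26 = 3.6 / 0.26 = 13.8 years

13.8 years


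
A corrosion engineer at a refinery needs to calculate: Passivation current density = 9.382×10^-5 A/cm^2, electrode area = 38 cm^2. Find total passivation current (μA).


I = i_pass * A, then convert A → μA (×10^6)
I = 9.382×10^-5 * 38 * 10^6 = 3565.16 μA

3565.16 μA


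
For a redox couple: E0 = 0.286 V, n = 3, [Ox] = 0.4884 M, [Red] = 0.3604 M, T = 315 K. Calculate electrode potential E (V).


Apply the Nernst equation: E = E0 + (RT/nF)*ln([Ox]/[Red])
Step 1: RT/nF = 8.314*315/(3*96485) = 0.00904773 V
Step 2: [Ox]/[Red] = 0.4884/0.3604 = 1.355161
Step 3: ln(1.355161) = 0.30392
Step 4: correction = 0.00904773 * 0.30392 = 0.003 V
E = 0.286 + 0.003 = 0.289 V

0.289 V


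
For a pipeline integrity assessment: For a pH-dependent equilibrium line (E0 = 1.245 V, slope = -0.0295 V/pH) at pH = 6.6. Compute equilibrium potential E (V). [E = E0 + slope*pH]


Apply the Pourbaix line equation: E = E0 + slope*pH
E = 1.245 + (-0.0295)*6.6 = 1.245 + (-0.1947) = 1.0503 V
Rounded to 4 decimal places: E = 1.0503 V

1.0503 V


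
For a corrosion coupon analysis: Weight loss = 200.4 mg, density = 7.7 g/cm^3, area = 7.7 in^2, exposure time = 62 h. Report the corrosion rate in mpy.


Apply the mpy weight-loss relation: CR = 534 * W / (D * A * T)
Numerator: 534 * 200.4 = 107013.6
Denominator: 7.7 * 7.7 * 62 = 3675.98
CR = 107013.6 / 3675.98 = 29.11158 mpy

29.11158 mpy


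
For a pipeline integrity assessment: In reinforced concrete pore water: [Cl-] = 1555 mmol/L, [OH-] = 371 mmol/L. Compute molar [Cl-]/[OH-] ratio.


Threshold parameter = [Cl-] / [OH-] (molar basis; both in mmol/L, so units cancel)
Ratio = 1555 / 371 = 4.19

4.19


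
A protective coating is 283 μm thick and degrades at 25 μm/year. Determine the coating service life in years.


Service life = thickness / degradation rate
Life = 283 / 25 = 11.3 years

11.3 years


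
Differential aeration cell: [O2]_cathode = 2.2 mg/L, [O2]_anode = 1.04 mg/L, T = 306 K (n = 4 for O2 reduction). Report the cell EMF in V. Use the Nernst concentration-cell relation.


Apply the Nernst concentration-cell relation: E = (RT/nF)*ln(C_cathode/C_anode)
RT/nF = 8.314*306/(4*96485) = 0.00659192 V
ln(2.2/1.04) = 0.74924
E = 0.00659192 * 0.74924 = 0.00494 V

0.00494 V


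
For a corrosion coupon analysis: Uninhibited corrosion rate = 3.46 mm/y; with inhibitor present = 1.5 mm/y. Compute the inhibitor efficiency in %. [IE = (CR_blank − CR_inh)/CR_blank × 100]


Apply the inhibitor-efficiency definition: IE = (CR_blank − CR_inh)/CR_blank × 100
IE = (3.46 − 1.5) / 3.46 × 100
IE = 1.96 / 3.46 × 100 = 56.6 %

56.6 %


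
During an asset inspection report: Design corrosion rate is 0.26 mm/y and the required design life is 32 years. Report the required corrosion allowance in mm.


Corrosion allowance = CR × design life
CA = 0.26 * 32 = 8.32 mm

8.32 mm


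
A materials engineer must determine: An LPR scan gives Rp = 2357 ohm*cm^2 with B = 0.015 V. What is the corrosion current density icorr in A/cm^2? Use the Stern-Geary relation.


Apply the Stern-Geary relation: icorr = B / Rp
icorr = 0.015 / 2357 = 6.364×10^-6 A/cm^2

6.364×10^-6 A/cm^2


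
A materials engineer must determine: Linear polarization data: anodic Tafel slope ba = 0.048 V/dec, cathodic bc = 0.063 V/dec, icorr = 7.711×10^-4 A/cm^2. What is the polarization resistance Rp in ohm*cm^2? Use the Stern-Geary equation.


Apply the Stern-Geary equation: Rp = ba*bc / (2.303*icorr*(ba+bc))
ba*bc = 0.048*0.063 = 0.003024
ba+bc = 0.111; 2.303*icorr*(ba+bc) = 2.303*7.711×10^-4*0.111 = 1.9711861×10^-4
Rp = 0.003024 / 1.9711861×10^-4 = 15.34 ohm*cm^2

15.34 ohm*cm^2


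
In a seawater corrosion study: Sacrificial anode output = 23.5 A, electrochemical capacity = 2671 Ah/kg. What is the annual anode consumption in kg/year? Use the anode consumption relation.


Annual consumption = current * hours per year / capacity
Rate = 23.5 * 8760 / 2671 = 77.1 kg/year

77.1 kg/year


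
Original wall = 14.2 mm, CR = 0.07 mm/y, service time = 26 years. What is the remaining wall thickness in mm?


Remaining wall = original − CR × time
t = 14.2 − 0.07*26 = 14.2 − 1.82 = 12.38 mm

12.38 mm


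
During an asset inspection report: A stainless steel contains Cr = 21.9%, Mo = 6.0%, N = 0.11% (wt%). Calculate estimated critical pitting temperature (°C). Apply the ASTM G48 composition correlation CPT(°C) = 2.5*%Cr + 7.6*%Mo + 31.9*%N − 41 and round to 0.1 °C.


Apply the ASTM G48 empirical CPT estimate: CPT(°C) = 2.5*%Cr + 7.6*%Mo + 31.9*%N − 41
2.5*21.9 = 54.75; 7.6*6.0 = 45.6; 31.9*0.11 = 3.509
CPT = 54.75 + 45.6 + 3.509 − 41 = 62.859 °C
Rounded to 0.1 °C: CPT ≈ 62.9 °C

62.9 °C


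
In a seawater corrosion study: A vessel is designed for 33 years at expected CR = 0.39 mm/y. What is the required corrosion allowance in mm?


Corrosion allowance = CR × design life
CA = 0.39 * 33 = 12.87 mm

12.87 mm


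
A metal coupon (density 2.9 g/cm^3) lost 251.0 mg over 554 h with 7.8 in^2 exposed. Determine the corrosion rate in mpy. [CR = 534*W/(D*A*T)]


Apply the mpy weight-loss relation: CR = 534 * W / (D * A * T)
Numerator: 534 * 251.0 = 134034.0
Denominator: 2.9 * 7.8 * 554 = 12531.48
CR = 134034.0 / 12531.48 = 10.69578 mpy

10.69578 mpy


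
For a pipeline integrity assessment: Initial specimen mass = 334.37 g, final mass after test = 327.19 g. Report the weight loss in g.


Weight loss = initial − final
WL = 334.37 − 327.19 = 7.18 g

7.18 g


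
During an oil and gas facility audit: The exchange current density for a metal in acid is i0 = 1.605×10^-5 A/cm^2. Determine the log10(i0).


i0 = 1.605×10^-5 A/cm^2
log10(i0) = -4.795

-4.795


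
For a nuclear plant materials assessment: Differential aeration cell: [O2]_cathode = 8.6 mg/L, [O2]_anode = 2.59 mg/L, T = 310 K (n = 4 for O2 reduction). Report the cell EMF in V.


Apply the Nernst concentration-cell relation: E = (RT/nF)*ln(C_cathode/C_anode)
RT/nF = 8.314*310/(4*96485) = 0.00667808 V
ln(8.6/2.59) = 1.2001
E = 0.00667808 * 1.2001 = 0.00801 V

0.00801 V


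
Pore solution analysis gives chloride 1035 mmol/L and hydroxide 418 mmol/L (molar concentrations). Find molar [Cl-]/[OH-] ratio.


Threshold parameter = [Cl-] / [OH-] (molar basis; both in mmol/L, so units cancel)
Ratio = 1035 / 418 = 2.48

2.48


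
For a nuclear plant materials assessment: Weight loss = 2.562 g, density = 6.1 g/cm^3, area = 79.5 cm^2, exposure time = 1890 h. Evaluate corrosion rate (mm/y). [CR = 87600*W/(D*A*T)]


Apply the mm/y weight-loss relation: CR = 87600 * W / (D * A * T)
Numerator: 87600 * 2.562 = 224431.2
Denominator: 6.1 * 79.5 * 1890 = 916555.5
CR = 224431.2 / 916555.5 = 0.2449 mm/y

0.2449 mm/y


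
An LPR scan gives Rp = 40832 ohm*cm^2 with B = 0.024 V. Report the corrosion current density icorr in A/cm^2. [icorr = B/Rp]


Apply the Stern-Geary relation: icorr = B / Rp
icorr = 0.024 / 40832 = 5.878×10^-7 A/cm^2

5.878×10^-7 A/cm^2


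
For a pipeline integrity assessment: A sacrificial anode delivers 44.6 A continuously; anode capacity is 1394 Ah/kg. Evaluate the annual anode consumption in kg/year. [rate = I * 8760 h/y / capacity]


Annual consumption = current * hours per year / capacity
Rate = 44.6 * 8760 / 1394 = 280.3 kg/year

280.3 kg/year


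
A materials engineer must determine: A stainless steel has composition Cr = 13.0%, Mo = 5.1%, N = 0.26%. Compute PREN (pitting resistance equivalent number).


Apply the PREN formula: PREN = Cr + 3.3*Mo + 16*N
PREN = 13.0 + 3.3*5.1 + 16*0.26
PREN = 13.0 + 16.83 + 4.16 = 33.99

33.99


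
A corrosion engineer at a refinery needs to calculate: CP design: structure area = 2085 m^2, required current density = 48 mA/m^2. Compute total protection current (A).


I = area * current density, then convert mA → A (÷1000)
I = 2085 * 48 / 1000 = 100.08 A

100.08 A


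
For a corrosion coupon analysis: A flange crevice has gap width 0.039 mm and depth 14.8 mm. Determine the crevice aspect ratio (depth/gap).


Aspect ratio = depth / gap
Ratio = 14.8 / 0.039 = 379.5

379.5


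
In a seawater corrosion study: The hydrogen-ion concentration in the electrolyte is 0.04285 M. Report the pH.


pH = −log10[H+]
pH = −log10(0.04285) = 1.37

1.37


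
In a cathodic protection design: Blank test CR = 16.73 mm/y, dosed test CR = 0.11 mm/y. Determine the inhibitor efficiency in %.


Apply the inhibitor-efficiency definition: IE = (CR_blank − CR_inh)/CR_blank × 100
IE = (16.73 − 0.11) / 16.73 × 100
IE = 16.62 / 16.73 × 100 = 99.3 %

99.3 %


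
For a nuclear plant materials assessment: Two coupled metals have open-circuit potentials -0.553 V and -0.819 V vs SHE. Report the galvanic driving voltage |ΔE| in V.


Driving voltage is the absolute potential difference.
|ΔE| = |-0.553 − (-0.819)| = 0.266 V

0.266 V


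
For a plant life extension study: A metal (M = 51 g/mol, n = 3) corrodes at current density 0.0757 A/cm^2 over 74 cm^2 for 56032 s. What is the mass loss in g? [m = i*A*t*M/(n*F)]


Apply Faraday's law: m = i*A*t*M / (n*F)
Total charge passed Q = i*A*t = 0.0757*74*56032 = 313880.0576 C
m = Q*M/(n*F) = 313880.0576*51/(3*96485) = 55.3035 g

55.3035 g


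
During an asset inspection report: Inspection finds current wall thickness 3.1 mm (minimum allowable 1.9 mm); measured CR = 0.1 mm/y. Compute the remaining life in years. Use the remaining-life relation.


Apply the remaining-life relation: RL = (t_current − t_min) / CR
RL = (3.1 − 1.9) / 0.1 = 1.2 / 0.1 = 12.0 years

12.0 years


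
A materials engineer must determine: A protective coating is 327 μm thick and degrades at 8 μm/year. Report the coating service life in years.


Service life = thickness / degradation rate
Life = 327 / 8 = 40.9 years

40.9 years


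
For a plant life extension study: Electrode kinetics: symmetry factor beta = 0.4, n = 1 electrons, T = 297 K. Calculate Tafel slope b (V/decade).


Apply the Tafel slope relation: b = 2.303*R*T/(beta*n*F)
Numerator: 2.303 * 8.314 * 297 = 5686.7
Denominator: 0.4 * 1 * 96485 = 38594.0
b = 5686.7 / 38594.0 = 0.1473 V/decade

0.1473 V/decade


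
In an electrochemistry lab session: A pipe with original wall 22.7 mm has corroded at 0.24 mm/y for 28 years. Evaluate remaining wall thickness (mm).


Remaining wall = original − CR × time
t = 22.7 − 0.24*28 = 22.7 − 6.72 = 15.98 mm

15.98 mm


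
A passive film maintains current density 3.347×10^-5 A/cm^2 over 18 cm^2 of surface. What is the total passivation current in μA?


I = i_pass * A, then convert A → μA (×10^6)
I = 3.347×10^-5 * 18 * 10^6 = 602.46 μA

602.46 μA


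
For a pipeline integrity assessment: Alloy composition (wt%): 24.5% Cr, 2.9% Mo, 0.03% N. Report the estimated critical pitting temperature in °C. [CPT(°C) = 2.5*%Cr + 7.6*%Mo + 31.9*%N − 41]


Apply the ASTM G48 empirical CPT estimate: CPT(°C) = 2.5*%Cr + 7.6*%Mo + 31.9*%N − 41
2.5*24.5 = 61.25; 7.6*2.9 = 22.04; 31.9*0.03 = 0.957
CPT = 61.25 + 22.04 + 0.957 − 41 = 43.247 °C
Rounded to 0.1 °C: CPT ≈ 43.2 °C

43.2 °C


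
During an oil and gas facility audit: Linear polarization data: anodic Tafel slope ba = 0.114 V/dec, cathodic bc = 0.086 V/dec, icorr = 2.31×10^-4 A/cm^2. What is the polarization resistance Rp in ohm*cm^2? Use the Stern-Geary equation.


Apply the Stern-Geary equation: Rp = ba*bc / (2.303*icorr*(ba+bc))
ba*bc = 0.114*0.086 = 0.009804
ba+bc = 0.2; 2.303*icorr*(ba+bc) = 2.303*2.31×10^-4*0.2 = 1.063986×10^-4
Rp = 0.009804 / 1.063986×10^-4 = 92.14 ohm*cm^2

92.14 ohm*cm^2


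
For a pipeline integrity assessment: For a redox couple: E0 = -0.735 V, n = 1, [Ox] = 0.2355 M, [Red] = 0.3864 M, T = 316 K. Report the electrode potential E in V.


Apply the Nernst equation: E = E0 + (RT/nF)*ln([Ox]/[Red])
Step 1: RT/nF = 8.314*316/(1*96485) = 0.02722935 V
Step 2: [Ox]/[Red] = 0.2355/0.3864 = 0.609472
Step 3: ln(0.609472) = -0.495162
Step 4: correction = 0.02722935 * -0.495162 = -0.0135 V
E = -0.735 + -0.0135 = -0.7485 V

-0.7485 V


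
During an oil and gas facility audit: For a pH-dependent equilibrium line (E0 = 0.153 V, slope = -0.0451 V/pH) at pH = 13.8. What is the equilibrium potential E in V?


Apply the Pourbaix line equation: E = E0 + slope*pH
E = 0.153 + (-0.0451)*13.8 = 0.153 + (-0.62238) = -0.46938 V
Rounded to 3 decimal places: E = -0.469 V

-0.469 V


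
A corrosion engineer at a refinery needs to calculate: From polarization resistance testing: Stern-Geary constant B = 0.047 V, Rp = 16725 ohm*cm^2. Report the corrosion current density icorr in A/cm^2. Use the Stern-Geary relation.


Apply the Stern-Geary relation: icorr = B / Rp
icorr = 0.047 / 16725 = 2.81×10^-6 A/cm^2

2.81×10^-6 A/cm^2


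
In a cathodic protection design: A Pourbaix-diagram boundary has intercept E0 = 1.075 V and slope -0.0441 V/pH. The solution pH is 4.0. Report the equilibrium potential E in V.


Apply the Pourbaix line equation: E = E0 + slope*pH
E = 1.075 + (-0.0441)*4.0 = 1.075 + (-0.1764) = 0.8986 V
Rounded to 3 decimal places: E = 0.899 V

0.899 V


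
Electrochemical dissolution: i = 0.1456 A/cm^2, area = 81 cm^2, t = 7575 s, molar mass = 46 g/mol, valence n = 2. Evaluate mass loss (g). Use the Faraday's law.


Apply Faraday's law: m = i*A*t*M / (n*F)
Total charge passed Q = i*A*t = 0.1456*81*7575 = 89336.52 C
m = Q*M/(n*F) = 89336.52*46/(2*96485) = 21.296 g

21.296 g


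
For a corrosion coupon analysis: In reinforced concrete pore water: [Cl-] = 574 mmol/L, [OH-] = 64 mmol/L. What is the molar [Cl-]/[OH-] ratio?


Threshold parameter = [Cl-] / [OH-] (molar basis; both in mmol/L, so units cancel)
Ratio = 574 / 64 = 8.97

8.97


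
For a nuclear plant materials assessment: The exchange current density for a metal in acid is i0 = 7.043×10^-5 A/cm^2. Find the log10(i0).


i0 = 7.043×10^-5 A/cm^2
log10(i0) = -4.152

-4.152


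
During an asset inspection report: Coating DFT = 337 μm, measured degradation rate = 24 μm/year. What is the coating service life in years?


Service life = thickness / degradation rate
Life = 337 / 24 = 14.0 years

14.0 years


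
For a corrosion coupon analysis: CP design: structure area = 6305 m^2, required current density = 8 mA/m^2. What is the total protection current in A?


I = area * current density, then convert mA → A (÷1000)
I = 6305 * 8 / 1000 = 50.44 A

50.44 A


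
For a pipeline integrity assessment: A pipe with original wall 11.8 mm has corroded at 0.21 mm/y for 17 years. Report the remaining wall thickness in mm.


Remaining wall = original − CR × time
t = 11.8 − 0.21*17 = 11.8 − 3.57 = 8.23 mm

8.23 mm


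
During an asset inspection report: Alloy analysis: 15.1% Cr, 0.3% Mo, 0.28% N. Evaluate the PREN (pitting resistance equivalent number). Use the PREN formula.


Apply the PREN formula: PREN = Cr + 3.3*Mo + 16*N
PREN = 15.1 + 3.3*0.3 + 16*0.28
PREN = 15.1 + 0.99 + 4.48 = 20.57

20.57


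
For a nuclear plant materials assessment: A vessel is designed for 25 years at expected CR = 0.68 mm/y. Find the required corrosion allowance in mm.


Corrosion allowance = CR × design life
CA = 0.68 * 25 = 17.0 mm

17.0 mm


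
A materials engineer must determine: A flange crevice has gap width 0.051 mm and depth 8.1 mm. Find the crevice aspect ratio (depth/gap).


Aspect ratio = depth / gap
Ratio = 8.1 / 0.051 = 158.8

158.8


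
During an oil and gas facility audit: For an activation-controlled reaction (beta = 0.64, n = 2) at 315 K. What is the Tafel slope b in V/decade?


Apply the Tafel slope relation: b = 2.303*R*T/(beta*n*F)
Numerator: 2.303 * 8.314 * 315 = 6031.35
Denominator: 0.64 * 2 * 96485 = 123500.8
b = 6031.35 / 123500.8 = 0.049 V/decade

0.049 V/decade


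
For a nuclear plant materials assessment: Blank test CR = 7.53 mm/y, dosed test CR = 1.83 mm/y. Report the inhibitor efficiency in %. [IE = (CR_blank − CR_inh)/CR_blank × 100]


Apply the inhibitor-efficiency definition: IE = (CR_blank − CR_inh)/CR_blank × 100
IE = (7.53 − 1.83) / 7.53 × 100
IE = 5.7 / 7.53 × 100 = 75.7 %

75.7 %


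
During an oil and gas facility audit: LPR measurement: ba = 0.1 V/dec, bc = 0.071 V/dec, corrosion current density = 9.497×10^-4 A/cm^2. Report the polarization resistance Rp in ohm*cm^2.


Apply the Stern-Geary equation: Rp = ba*bc / (2.303*icorr*(ba+bc))
ba*bc = 0.1*0.071 = 0.0071
ba+bc = 0.171; 2.303*icorr*(ba+bc) = 2.303*9.497×10^-4*0.171 = 3.7400421×10^-4
Rp = 0.0071 / 3.7400421×10^-4 = 18.98 ohm*cm^2

18.98 ohm*cm^2


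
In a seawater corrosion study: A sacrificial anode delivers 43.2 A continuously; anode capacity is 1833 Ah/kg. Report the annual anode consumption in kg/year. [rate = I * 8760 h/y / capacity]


Annual consumption = current * hours per year / capacity
Rate = 43.2 * 8760 / 1833 = 206.5 kg/year

206.5 kg/year


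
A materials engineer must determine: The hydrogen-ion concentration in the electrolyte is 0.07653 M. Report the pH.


pH = −log10[H+]
pH = −log10(0.07653) = 1.12

1.12


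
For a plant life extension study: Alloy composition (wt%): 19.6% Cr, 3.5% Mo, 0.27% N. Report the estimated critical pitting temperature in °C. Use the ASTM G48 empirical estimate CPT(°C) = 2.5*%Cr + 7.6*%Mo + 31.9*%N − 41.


Apply the ASTM G48 empirical CPT estimate: CPT(°C) = 2.5*%Cr + 7.6*%Mo + 31.9*%N − 41
2.5*19.6 = 49; 7.6*3.5 = 26.6; 31.9*0.27 = 8.613
CPT = 49 + 26.6 + 8.613 − 41 = 43.213 °C
Rounded to 0.1 °C: CPT ≈ 43.2 °C

43.2 °C


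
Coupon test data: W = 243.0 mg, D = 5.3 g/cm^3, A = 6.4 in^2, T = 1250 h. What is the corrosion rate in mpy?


Apply the mpy weight-loss relation: CR = 534 * W / (D * A * T)
Numerator: 534 * 243.0 = 129762.0
Denominator: 5.3 * 6.4 * 1250 = 42400.0
CR = 129762.0 / 42400.0 = 3.06 mpy

3.06 mpy


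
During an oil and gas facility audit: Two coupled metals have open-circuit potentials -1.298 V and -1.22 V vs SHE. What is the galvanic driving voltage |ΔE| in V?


Driving voltage is the absolute potential difference.
|ΔE| = |-1.298 − (-1.22)| = 0.078 V

0.078 V


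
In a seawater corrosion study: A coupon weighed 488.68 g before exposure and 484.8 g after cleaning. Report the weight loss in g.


Weight loss = initial − final
WL = 488.68 − 484.8 = 3.88 g

3.88 g


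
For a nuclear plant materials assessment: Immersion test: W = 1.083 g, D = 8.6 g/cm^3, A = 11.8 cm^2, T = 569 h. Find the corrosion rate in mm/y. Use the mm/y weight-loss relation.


Apply the mm/y weight-loss relation: CR = 87600 * W / (D * A * T)
Numerator: 87600 * 1.083 = 94870.8
Denominator: 8.6 * 11.8 * 569 = 57742.12
CR = 94870.8 / 57742.12 = 1.64301 mm/y

1.64301 mm/y


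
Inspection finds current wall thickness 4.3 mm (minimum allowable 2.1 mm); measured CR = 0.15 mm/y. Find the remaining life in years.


Apply the remaining-life relation: RL = (t_current − t_min) / CR
RL = (4.3 − 2.1) / 0.15 = 2.2 / 0.15 = 14.7 years

14.7 years


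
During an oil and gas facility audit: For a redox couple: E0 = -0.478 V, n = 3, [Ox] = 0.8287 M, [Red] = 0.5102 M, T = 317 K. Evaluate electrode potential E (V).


Apply the Nernst equation: E = E0 + (RT/nF)*ln([Ox]/[Red])
Step 1: RT/nF = 8.314*317/(3*96485) = 0.00910517 V
Step 2: [Ox]/[Red] = 0.8287/0.5102 = 1.624265
Step 3: ln(1.624265) = 0.485055
Step 4: correction = 0.00910517 * 0.485055 = 0.0044 V
E = -0.478 + 0.0044 = -0.4736 V

-0.4736 V


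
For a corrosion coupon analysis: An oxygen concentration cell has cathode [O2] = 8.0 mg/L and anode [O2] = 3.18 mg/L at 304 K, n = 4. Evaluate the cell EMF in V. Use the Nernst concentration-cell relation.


Apply the Nernst concentration-cell relation: E = (RT/nF)*ln(C_cathode/C_anode)
RT/nF = 8.314*304/(4*96485) = 0.00654883 V
ln(8.0/3.18) = 0.92256
E = 0.00654883 * 0.92256 = 0.00604 V

0.00604 V


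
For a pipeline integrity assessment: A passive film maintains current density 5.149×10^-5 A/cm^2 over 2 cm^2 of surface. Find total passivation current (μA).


I = i_pass * A, then convert A → μA (×10^6)
I = 5.149×10^-5 * 2 * 10^6 = 102.98 μA

102.98 μA


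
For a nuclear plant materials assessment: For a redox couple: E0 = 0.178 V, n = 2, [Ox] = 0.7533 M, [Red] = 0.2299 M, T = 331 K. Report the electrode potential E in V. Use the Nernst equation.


Apply the Nernst equation: E = E0 + (RT/nF)*ln([Ox]/[Red])
Step 1: RT/nF = 8.314*331/(2*96485) = 0.01426094 V
Step 2: [Ox]/[Red] = 0.7533/0.2299 = 3.276642
Step 3: ln(3.276642) = 1.186819
Step 4: correction = 0.01426094 * 1.186819 = 0.0169 V
E = 0.178 + 0.0169 = 0.1949 V

0.1949 V


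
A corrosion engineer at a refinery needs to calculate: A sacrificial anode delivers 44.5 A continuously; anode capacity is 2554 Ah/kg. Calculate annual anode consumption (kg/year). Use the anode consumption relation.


Annual consumption = current * hours per year / capacity
Rate = 44.5 * 8760 / 2554 = 152.6 kg/year

152.6 kg/year


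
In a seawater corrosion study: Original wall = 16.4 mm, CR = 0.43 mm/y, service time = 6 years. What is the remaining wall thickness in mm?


Remaining wall = original − CR × time
t = 16.4 − 0.43*6 = 16.4 − 2.58 = 13.82 mm

13.82 mm


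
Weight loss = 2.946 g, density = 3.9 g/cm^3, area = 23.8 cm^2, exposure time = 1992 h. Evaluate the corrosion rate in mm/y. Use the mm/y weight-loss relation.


Apply the mm/y weight-loss relation: CR = 87600 * W / (D * A * T)
Numerator: 87600 * 2.946 = 258069.6
Denominator: 3.9 * 23.8 * 1992 = 184897.44
CR = 258069.6 / 184897.44 = 1.39574 mm/y

1.39574 mm/y


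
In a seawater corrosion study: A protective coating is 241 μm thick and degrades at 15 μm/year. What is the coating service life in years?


Service life = thickness / degradation rate
Life = 241 / 15 = 16.1 years

16.1 years
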